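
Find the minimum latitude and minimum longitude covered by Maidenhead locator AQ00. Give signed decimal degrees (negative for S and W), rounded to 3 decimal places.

70.000, -180.000

Field A=0, Q=16: +0·20° lon, +16·10° lat → SW at lon -180°, lat 70°.
Square 0, 0: +0·2° lon, +0·1° lat → SW at lon -180°, lat 70°.
latitude 70.000, longitude -180.000.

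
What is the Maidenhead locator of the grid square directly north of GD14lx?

GD15la

Latitude subsquare x = 23; +1 → 24, wraps to 0 = a, carry into square.
Latitude square 4; +1 → 5.
The longitude characters are unchanged.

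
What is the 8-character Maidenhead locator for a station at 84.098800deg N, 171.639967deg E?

RR54tc63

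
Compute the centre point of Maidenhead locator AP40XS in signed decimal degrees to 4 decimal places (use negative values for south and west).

60.7708, -170.0417

Field A=0, P=15: +0·20° lon, +15·10° lat → SW at lon -180°, lat 60°.
Square 4, 0: +4·2° lon, +0·1° lat → SW at lon -172°, lat 60°.
Subsquare x=23, s=18: +23·0.0833333° lon, +18·0.0416667° lat → SW at lon -170.083°, lat 60.75°.
Cell spans 0.0833333° lon × 0.0416667° lat. Centre is SW corner plus half of each.
latitude 60.7708, longitude -170.0417.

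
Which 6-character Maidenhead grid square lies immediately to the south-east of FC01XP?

FC11ao

Longitude subsquare x = 23; +1 → 24, wraps to 0 = a, carry into square.
Longitude square 0; +1 → 1.
Latitude subsquare p = 15; −1 → 14 = o.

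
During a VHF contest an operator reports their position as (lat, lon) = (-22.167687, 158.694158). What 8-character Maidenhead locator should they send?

Shift to the Maidenhead origin (180°W, 90°S): lon 338.69416, lat 67.83231.
Field: lon ⌊338.69416/20⌋ = 16 → Q; lat ⌊67.83231/10⌋ = 6 → G.
Square: lon ⌊18.69416/2⌋ = 9; lat ⌊7.83231/1⌋ = 7.
Subsquare: lon ⌊0.69416/0.0833333⌋ = 8 → i; lat ⌊0.83231/0.0416667⌋ = 19 → t.
Extended square: lon ⌊0.02749/0.00833333⌋ = 3; lat ⌊0.04065/0.00416667⌋ = 9.

QG97it39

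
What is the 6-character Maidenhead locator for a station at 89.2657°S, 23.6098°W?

HA80er

Offset from 180°W / 90°S: lon 156.3902°, lat 0.7343°.
Field: 156.3902/20 → 7 → H, 0.7343/10 → 0 → A; chars HA.
Square: 16.3902/2 → 8, 0.7343/1 → 0; chars 80.
Subsquare: 0.3902/0.0833333 → 4 → e, 0.7343/0.0416667 → 17 → r; chars er.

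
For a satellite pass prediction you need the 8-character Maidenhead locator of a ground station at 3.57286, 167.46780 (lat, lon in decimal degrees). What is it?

RJ33rn67

Offset from 180°W / 90°S: lon 347.46780°, lat 93.57286°.
Field: 347.46780/20 → 17 → R, 93.57286/10 → 9 → J; chars RJ.
Square: 7.46780/2 → 3, 3.57286/1 → 3; chars 33.
Subsquare: 1.46780/0.0833333 → 17 → r, 0.57286/0.0416667 → 13 → n; chars rn.
Extended square: 0.05113/0.00833333 → 6, 0.03119/0.00416667 → 7; chars 67.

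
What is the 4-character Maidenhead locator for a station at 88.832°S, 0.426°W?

Offset from 180°W / 90°S: lon 179.57°, lat 1.17°.
Field: lon ⌊179.57/20⌋ = 8 → I; lat ⌊1.17/10⌋ = 0 → A.
Square: lon ⌊19.57/2⌋ = 9; lat ⌊1.17/1⌋ = 1.

IA91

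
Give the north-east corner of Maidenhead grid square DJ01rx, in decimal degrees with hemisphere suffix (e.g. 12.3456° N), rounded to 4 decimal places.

2.0000° N, 118.5000° W

Field D=3, J=9: +3·20° lon, +9·10° lat → SW at lon -120°, lat 0°.
Square 0, 1: +0·2° lon, +1·1° lat → SW at lon -120°, lat 1°.
Subsquare r=17, x=23: +17·0.0833333° lon, +23·0.0416667° lat → SW at lon -118.583°, lat 1.95833°.
Cell spans 0.0833333° lon × 0.0416667° lat. NE corner is SW corner plus one full cell.
latitude 2.0000° N, longitude 118.5000° W.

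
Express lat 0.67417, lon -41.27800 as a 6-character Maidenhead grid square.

GJ90iq

Shift to the Maidenhead origin (180°W, 90°S): lon 138.7220, lat 90.6742.
Field: 138.7220/20 → 6 → G, 90.6742/10 → 9 → J; chars GJ.
Square: 18.7220/2 → 9, 0.6742/1 → 0; chars 90.
Subsquare: 0.7220/0.0833333 → 8 → i, 0.6742/0.0416667 → 16 → q; chars iq.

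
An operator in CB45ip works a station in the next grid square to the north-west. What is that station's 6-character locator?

Longitude subsquare i = 8; −1 → 7 = h.
Latitude subsquare p = 15; +1 → 16 = q.

CB45hq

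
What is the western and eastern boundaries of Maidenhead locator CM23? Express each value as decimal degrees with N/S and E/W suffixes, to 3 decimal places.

Field C=2, M=12: +2·20° lon, +12·10° lat → SW at lon -140°, lat 30°.
Square 2, 3: +2·2° lon, +3·1° lat → SW at lon -136°, lat 33°.
Cell spans 2° lon × 1° lat.
west 136.000° W, east 134.000° W.

136.000° W, 134.000° W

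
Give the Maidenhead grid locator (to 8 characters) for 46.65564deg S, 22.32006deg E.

KE13di82

Offset from 180°W / 90°S: lon 202.32006°, lat 43.34436°.
Field: lon ⌊202.32006/20⌋ = 10 → K; lat ⌊43.34436/10⌋ = 4 → E.
Square: lon ⌊2.32006/2⌋ = 1; lat ⌊3.34436/1⌋ = 3.
Subsquare: lon ⌊0.32006/0.0833333⌋ = 3 → d; lat ⌊0.34436/0.0416667⌋ = 8 → i.
Extended square: lon ⌊0.07006/0.00833333⌋ = 8; lat ⌊0.01103/0.00416667⌋ = 2.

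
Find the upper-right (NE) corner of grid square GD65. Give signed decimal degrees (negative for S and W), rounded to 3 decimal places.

-54.000, -46.000

Field G=6, D=3: +6·20° lon, +3·10° lat → SW at lon -60°, lat -60°.
Square 6, 5: +6·2° lon, +5·1° lat → SW at lon -48°, lat -55°.
Cell spans 2° lon × 1° lat. NE corner is SW corner plus one full cell.
latitude -54.000, longitude -46.000.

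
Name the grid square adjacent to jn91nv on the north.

Latitude subsquare v = 21; +1 → 22 = w.
The longitude characters are unchanged.

JN91nw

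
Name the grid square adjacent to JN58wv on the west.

JN58vv

Longitude subsquare w = 22; −1 → 21 = v.
The latitude characters are unchanged.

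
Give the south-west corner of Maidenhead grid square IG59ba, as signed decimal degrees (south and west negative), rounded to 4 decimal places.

-21.0000, -9.9167

Field I=8, G=6: +8·20° lon, +6·10° lat → SW at lon -20°, lat -30°.
Square 5, 9: +5·2° lon, +9·1° lat → SW at lon -10°, lat -21°.
Subsquare b=1, a=0: +1·0.0833333° lon, +0·0.0416667° lat → SW at lon -9.91667°, lat -21°.
latitude -21.0000, longitude -9.9167.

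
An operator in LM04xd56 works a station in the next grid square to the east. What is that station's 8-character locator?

Longitude extended square 5; +1 → 6.
The latitude characters are unchanged.

LM04xd66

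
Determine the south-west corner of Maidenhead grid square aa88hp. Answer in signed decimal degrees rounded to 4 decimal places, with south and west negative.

Field A=0, A=0: +0·20° lon, +0·10° lat → SW at lon -180°, lat -90°.
Square 8, 8: +8·2° lon, +8·1° lat → SW at lon -164°, lat -82°.
Subsquare h=7, p=15: +7·0.0833333° lon, +15·0.0416667° lat → SW at lon -163.417°, lat -81.375°.
latitude -81.3750, longitude -163.4167.

-81.3750, -163.4167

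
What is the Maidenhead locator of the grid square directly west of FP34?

FP24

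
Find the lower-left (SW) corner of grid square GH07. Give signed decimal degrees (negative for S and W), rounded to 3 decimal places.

-13.000, -60.000

Field G=6, H=7: +6·20° lon, +7·10° lat → SW at lon -60°, lat -20°.
Square 0, 7: +0·2° lon, +7·1° lat → SW at lon -60°, lat -13°.
latitude -13.000, longitude -60.000.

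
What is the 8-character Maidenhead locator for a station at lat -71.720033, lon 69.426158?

MB48rg17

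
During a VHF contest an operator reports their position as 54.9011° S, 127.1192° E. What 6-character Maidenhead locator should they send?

PD35nc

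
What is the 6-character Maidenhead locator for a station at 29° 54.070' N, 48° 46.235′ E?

LL49jv

Shift to the Maidenhead origin (180°W, 90°S): lon 228.7706, lat 119.9012.
Field: lon ⌊228.7706/20⌋ = 11 → L; lat ⌊119.9012/10⌋ = 11 → L.
Square: lon ⌊8.7706/2⌋ = 4; lat ⌊9.9012/1⌋ = 9.
Subsquare: lon ⌊0.7706/0.0833333⌋ = 9 → j; lat ⌊0.9012/0.0416667⌋ = 21 → v.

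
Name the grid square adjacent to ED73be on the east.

ED73ce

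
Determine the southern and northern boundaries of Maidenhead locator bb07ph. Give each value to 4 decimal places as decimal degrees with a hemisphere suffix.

72.7083° S, 72.6667° S

Field B=1, B=1: +1·20° lon, +1·10° lat → SW at lon -160°, lat -80°.
Square 0, 7: +0·2° lon, +7·1° lat → SW at lon -160°, lat -73°.
Subsquare p=15, h=7: +15·0.0833333° lon, +7·0.0416667° lat → SW at lon -158.75°, lat -72.7083°.
Cell spans 0.0833333° lon × 0.0416667° lat.
south 72.7083° S, north 72.6667° S.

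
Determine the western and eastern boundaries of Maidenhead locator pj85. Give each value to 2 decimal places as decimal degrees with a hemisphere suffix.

136.00° E, 138.00° E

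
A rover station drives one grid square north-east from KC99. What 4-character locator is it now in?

Longitude square 9; +1 → 10, wraps to 0, carry into field.
Longitude field K = 10; +1 → 11 = L.
Latitude square 9; +1 → 10, wraps to 0, carry into field.
Latitude field C = 2; +1 → 3 = D.

LD00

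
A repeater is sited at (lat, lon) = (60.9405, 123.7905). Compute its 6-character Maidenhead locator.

PP10vw

Shift to the Maidenhead origin (180°W, 90°S): lon 303.7905, lat 150.9405.
Field: lon ⌊303.7905/20⌋ = 15 → P; lat ⌊150.9405/10⌋ = 15 → P.
Square: lon ⌊3.7905/2⌋ = 1; lat ⌊0.9405/1⌋ = 0.
Subsquare: lon ⌊1.7905/0.0833333⌋ = 21 → v; lat ⌊0.9405/0.0416667⌋ = 22 → w.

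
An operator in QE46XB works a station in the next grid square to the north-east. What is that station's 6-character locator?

QE56ac

Longitude subsquare x = 23; +1 → 24, wraps to 0 = a, carry into square.
Longitude square 4; +1 → 5.
Latitude subsquare b = 1; +1 → 2 = c.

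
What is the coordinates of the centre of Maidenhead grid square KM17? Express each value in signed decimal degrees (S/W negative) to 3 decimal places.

37.500, 23.000

Field K=10, M=12: +10·20° lon, +12·10° lat → SW at lon 20°, lat 30°.
Square 1, 7: +1·2° lon, +7·1° lat → SW at lon 22°, lat 37°.
Cell spans 2° lon × 1° lat. Centre is SW corner plus half of each.
latitude 37.500, longitude 23.000.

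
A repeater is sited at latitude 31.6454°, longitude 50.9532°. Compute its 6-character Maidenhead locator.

Add 180° to longitude and 90° to latitude: 230.9532, 121.6454.
Field (20°×10°, letters A–R): 230.9532/20 → 11 → L, 121.6454/10 → 12 → M; chars LM.
Square (2°×1°, digits 0–9): 10.9532/2 → 5, 1.6454/1 → 1; chars 51.
Subsquare (5′×2.5′, letters a–x): 0.9532/0.0833333 → 11 → l, 0.6454/0.0416667 → 15 → p; chars lp.

LM51lp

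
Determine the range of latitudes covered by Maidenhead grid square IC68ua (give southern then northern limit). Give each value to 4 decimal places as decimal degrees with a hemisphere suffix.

Field I=8, C=2: +8·20° lon, +2·10° lat → SW at lon -20°, lat -70°.
Square 6, 8: +6·2° lon, +8·1° lat → SW at lon -8°, lat -62°.
Subsquare u=20, a=0: +20·0.0833333° lon, +0·0.0416667° lat → SW at lon -6.33333°, lat -62°.
Cell spans 0.0833333° lon × 0.0416667° lat.
south 62.0000° S, north 61.9583° S.

62.0000° S, 61.9583° S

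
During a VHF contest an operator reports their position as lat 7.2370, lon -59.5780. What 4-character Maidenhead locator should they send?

GJ07

Offset from 180°W / 90°S: lon 120.42°, lat 97.24°.
Field: lon ⌊120.42/20⌋ = 6 → G; lat ⌊97.24/10⌋ = 9 → J.
Square: lon ⌊0.42/2⌋ = 0; lat ⌊7.24/1⌋ = 7.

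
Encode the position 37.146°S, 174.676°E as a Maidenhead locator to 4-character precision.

Shift to the Maidenhead origin (180°W, 90°S): lon 354.68, lat 52.85.
Field: lon ⌊354.68/20⌋ = 17 → R; lat ⌊52.85/10⌋ = 5 → F.
Square: lon ⌊14.68/2⌋ = 7; lat ⌊2.85/1⌋ = 2.

RF72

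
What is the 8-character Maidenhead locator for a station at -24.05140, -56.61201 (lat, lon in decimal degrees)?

Shift to the Maidenhead origin (180°W, 90°S): lon 123.38799, lat 65.94860.
Field: lon ⌊123.38799/20⌋ = 6 → G; lat ⌊65.94860/10⌋ = 6 → G.
Square: lon ⌊3.38799/2⌋ = 1; lat ⌊5.94860/1⌋ = 5.
Subsquare: lon ⌊1.38799/0.0833333⌋ = 16 → q; lat ⌊0.94860/0.0416667⌋ = 22 → w.
Extended square: lon ⌊0.05466/0.00833333⌋ = 6; lat ⌊0.03193/0.00416667⌋ = 7.

GG15qw67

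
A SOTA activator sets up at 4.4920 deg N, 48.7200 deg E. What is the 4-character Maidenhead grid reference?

Add 180° to longitude and 90° to latitude: 228.72, 94.49.
Field: lon ⌊228.72/20⌋ = 11 → L; lat ⌊94.49/10⌋ = 9 → J.
Square: lon ⌊8.72/2⌋ = 4; lat ⌊4.49/1⌋ = 4.

LJ44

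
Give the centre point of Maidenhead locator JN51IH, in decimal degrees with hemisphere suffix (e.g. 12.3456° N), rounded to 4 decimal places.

41.3125° N, 10.7083° E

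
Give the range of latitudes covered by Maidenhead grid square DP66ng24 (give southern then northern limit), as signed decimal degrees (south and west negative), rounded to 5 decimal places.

66.26667, 66.27083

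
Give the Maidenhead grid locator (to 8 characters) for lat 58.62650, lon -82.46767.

EO88sp30

Offset from 180°W / 90°S: lon 97.53233°, lat 148.62650°.
Field: 97.53233/20 → 4 → E, 148.62650/10 → 14 → O; chars EO.
Square: 17.53233/2 → 8, 8.62650/1 → 8; chars 88.
Subsquare: 1.53233/0.0833333 → 18 → s, 0.62650/0.0416667 → 15 → p; chars sp.
Extended square: 0.03233/0.00833333 → 3, 0.00150/0.00416667 → 0; chars 30.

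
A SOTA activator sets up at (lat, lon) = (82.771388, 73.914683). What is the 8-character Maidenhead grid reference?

MR62ws95

Shift to the Maidenhead origin (180°W, 90°S): lon 253.91468, lat 172.77139.
Field (20°×10°, letters A–R): 253.91468/20 → 12 → M, 172.77139/10 → 17 → R; chars MR.
Square (2°×1°, digits 0–9): 13.91468/2 → 6, 2.77139/1 → 2; chars 62.
Subsquare (5′×2.5′, letters a–x): 1.91468/0.0833333 → 22 → w, 0.77139/0.0416667 → 18 → s; chars ws.
Extended square (30″×15″, digits 0–9): 0.08135/0.00833333 → 9, 0.02139/0.00416667 → 5; chars 95.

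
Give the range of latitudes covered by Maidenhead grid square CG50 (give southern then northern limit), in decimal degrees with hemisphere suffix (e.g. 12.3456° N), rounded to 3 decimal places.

30.000° S, 29.000° S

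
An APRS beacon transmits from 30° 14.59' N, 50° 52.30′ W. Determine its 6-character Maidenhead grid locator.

GM40nf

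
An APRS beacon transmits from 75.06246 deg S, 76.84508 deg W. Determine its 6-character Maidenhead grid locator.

FB14nw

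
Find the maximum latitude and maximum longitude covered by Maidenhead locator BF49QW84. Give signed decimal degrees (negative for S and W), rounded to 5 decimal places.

-30.06250, -150.59167

Field B=1, F=5: +1·20° lon, +5·10° lat → SW at lon -160°, lat -40°.
Square 4, 9: +4·2° lon, +9·1° lat → SW at lon -152°, lat -31°.
Subsquare q=16, w=22: +16·0.0833333° lon, +22·0.0416667° lat → SW at lon -150.667°, lat -30.0833°.
Extended square 8, 4: +8·0.00833333° lon, +4·0.00416667° lat → SW at lon -150.6°, lat -30.0667°.
Cell spans 0.00833333° lon × 0.00416667° lat. NE corner is SW corner plus one full cell.
latitude -30.06250, longitude -150.59167.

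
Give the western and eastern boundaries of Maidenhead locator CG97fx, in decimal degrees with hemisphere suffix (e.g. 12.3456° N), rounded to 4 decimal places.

121.5833° W, 121.5000° W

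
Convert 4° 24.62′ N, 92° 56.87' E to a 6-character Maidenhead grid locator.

NJ64lj

Add 180° to longitude and 90° to latitude: 272.9478, 94.4103.
Field: 272.9478/20 → 13 → N, 94.4103/10 → 9 → J; chars NJ.
Square: 12.9478/2 → 6, 4.4103/1 → 4; chars 64.
Subsquare: 0.9478/0.0833333 → 11 → l, 0.4103/0.0416667 → 9 → j; chars lj.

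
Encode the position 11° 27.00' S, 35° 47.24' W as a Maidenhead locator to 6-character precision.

HH28cn

Add 180° to longitude and 90° to latitude: 144.2127, 78.5500.
Field: lon ⌊144.2127/20⌋ = 7 → H; lat ⌊78.5500/10⌋ = 7 → H.
Square: lon ⌊4.2127/2⌋ = 2; lat ⌊8.5500/1⌋ = 8.
Subsquare: lon ⌊0.2127/0.0833333⌋ = 2 → c; lat ⌊0.5500/0.0416667⌋ = 13 → n.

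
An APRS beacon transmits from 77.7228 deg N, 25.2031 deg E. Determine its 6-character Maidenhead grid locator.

KQ27or

Add 180° to longitude and 90° to latitude: 205.2031, 167.7228.
Field (20°×10°, letters A–R): lon ⌊205.2031/20⌋ = 10 → K; lat ⌊167.7228/10⌋ = 16 → Q.
Square (2°×1°, digits 0–9): lon ⌊5.2031/2⌋ = 2; lat ⌊7.7228/1⌋ = 7.
Subsquare (5′×2.5′, letters a–x): lon ⌊1.2031/0.0833333⌋ = 14 → o; lat ⌊0.7228/0.0416667⌋ = 17 → r.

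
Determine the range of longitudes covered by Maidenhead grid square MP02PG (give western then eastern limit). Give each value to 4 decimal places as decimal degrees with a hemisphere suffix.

Field M=12, P=15: +12·20° lon, +15·10° lat → SW at lon 60°, lat 60°.
Square 0, 2: +0·2° lon, +2·1° lat → SW at lon 60°, lat 62°.
Subsquare p=15, g=6: +15·0.0833333° lon, +6·0.0416667° lat → SW at lon 61.25°, lat 62.25°.
Cell spans 0.0833333° lon × 0.0416667° lat.
west 61.2500° E, east 61.3333° E.

61.2500° E, 61.3333° E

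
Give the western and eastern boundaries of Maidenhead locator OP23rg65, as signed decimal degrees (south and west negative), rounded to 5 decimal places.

105.46667, 105.47500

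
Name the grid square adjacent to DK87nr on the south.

DK87nq

Latitude subsquare r = 17; −1 → 16 = q.
The longitude characters are unchanged.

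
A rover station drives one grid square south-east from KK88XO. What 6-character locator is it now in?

Longitude subsquare x = 23; +1 → 24, wraps to 0 = a, carry into square.
Longitude square 8; +1 → 9.
Latitude subsquare o = 14; −1 → 13 = n.

KK98an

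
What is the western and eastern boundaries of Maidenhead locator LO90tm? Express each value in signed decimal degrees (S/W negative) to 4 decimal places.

Field L=11, O=14: +11·20° lon, +14·10° lat → SW at lon 40°, lat 50°.
Square 9, 0: +9·2° lon, +0·1° lat → SW at lon 58°, lat 50°.
Subsquare t=19, m=12: +19·0.0833333° lon, +12·0.0416667° lat → SW at lon 59.5833°, lat 50.5°.
Cell spans 0.0833333° lon × 0.0416667° lat.
west 59.5833, east 59.6667.

59.5833, 59.6667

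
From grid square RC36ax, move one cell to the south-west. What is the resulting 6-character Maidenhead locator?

Longitude subsquare a = 0; −1 → -1, wraps to 23 = x, carry into square.
Longitude square 3; −1 → 2.
Latitude subsquare x = 23; −1 → 22 = w.

RC26xw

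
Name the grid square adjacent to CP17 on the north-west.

Longitude square 1; −1 → 0.
Latitude square 7; +1 → 8.

CP08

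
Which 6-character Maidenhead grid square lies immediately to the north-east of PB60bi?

PB60cj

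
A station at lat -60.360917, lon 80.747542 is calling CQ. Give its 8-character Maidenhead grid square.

NC09ip93

Add 180° to longitude and 90° to latitude: 260.74754, 29.63908.
Field: 260.74754/20 → 13 → N, 29.63908/10 → 2 → C; chars NC.
Square: 0.74754/2 → 0, 9.63908/1 → 9; chars 09.
Subsquare: 0.74754/0.0833333 → 8 → i, 0.63908/0.0416667 → 15 → p; chars ip.
Extended square: 0.08088/0.00833333 → 9, 0.01408/0.00416667 → 3; chars 93.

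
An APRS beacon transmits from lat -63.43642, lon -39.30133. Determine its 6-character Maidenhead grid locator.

HC06in

Shift to the Maidenhead origin (180°W, 90°S): lon 140.6987, lat 26.5636.
Field: 140.6987/20 → 7 → H, 26.5636/10 → 2 → C; chars HC.
Square: 0.6987/2 → 0, 6.5636/1 → 6; chars 06.
Subsquare: 0.6987/0.0833333 → 8 → i, 0.5636/0.0416667 → 13 → n; chars in.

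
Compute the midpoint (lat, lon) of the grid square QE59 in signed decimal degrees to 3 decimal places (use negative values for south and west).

-40.500, 151.000

Field Q=16, E=4: +16·20° lon, +4·10° lat → SW at lon 140°, lat -50°.
Square 5, 9: +5·2° lon, +9·1° lat → SW at lon 150°, lat -41°.
Cell spans 2° lon × 1° lat. Centre is SW corner plus half of each.
latitude -40.500, longitude 151.000.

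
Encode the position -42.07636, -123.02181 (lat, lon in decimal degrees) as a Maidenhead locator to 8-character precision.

Offset from 180°W / 90°S: lon 56.97819°, lat 47.92364°.
Field: lon ⌊56.97819/20⌋ = 2 → C; lat ⌊47.92364/10⌋ = 4 → E.
Square: lon ⌊16.97819/2⌋ = 8; lat ⌊7.92364/1⌋ = 7.
Subsquare: lon ⌊0.97819/0.0833333⌋ = 11 → l; lat ⌊0.92364/0.0416667⌋ = 22 → w.
Extended square: lon ⌊0.06152/0.00833333⌋ = 7; lat ⌊0.00697/0.00416667⌋ = 1.

CE87lw71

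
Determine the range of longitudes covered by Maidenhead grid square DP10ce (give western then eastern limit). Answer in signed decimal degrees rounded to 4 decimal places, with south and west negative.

-117.8333, -117.7500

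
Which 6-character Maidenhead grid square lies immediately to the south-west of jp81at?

JP71xs

Longitude subsquare a = 0; −1 → -1, wraps to 23 = x, carry into square.
Longitude square 8; −1 → 7.
Latitude subsquare t = 19; −1 → 18 = s.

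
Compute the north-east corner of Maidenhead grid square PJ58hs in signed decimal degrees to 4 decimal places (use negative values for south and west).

8.7917, 130.6667

Field P=15, J=9: +15·20° lon, +9·10° lat → SW at lon 120°, lat 0°.
Square 5, 8: +5·2° lon, +8·1° lat → SW at lon 130°, lat 8°.
Subsquare h=7, s=18: +7·0.0833333° lon, +18·0.0416667° lat → SW at lon 130.583°, lat 8.75°.
Cell spans 0.0833333° lon × 0.0416667° lat. NE corner is SW corner plus one full cell.
latitude 8.7917, longitude 130.6667.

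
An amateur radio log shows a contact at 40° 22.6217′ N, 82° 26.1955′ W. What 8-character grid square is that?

EN80sj70

Add 180° to longitude and 90° to latitude: 97.56341, 130.37703.
Field (20°×10°, letters A–R): 97.56341/20 → 4 → E, 130.37703/10 → 13 → N; chars EN.
Square (2°×1°, digits 0–9): 17.56341/2 → 8, 0.37703/1 → 0; chars 80.
Subsquare (5′×2.5′, letters a–x): 1.56341/0.0833333 → 18 → s, 0.37703/0.0416667 → 9 → j; chars sj.
Extended square (30″×15″, digits 0–9): 0.06341/0.00833333 → 7, 0.00203/0.00416667 → 0; chars 70.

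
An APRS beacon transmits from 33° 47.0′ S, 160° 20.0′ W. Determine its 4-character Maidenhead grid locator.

AF96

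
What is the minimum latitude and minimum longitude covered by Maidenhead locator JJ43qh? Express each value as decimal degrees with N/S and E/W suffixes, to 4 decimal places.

3.2917° N, 9.3333° E

Field J=9, J=9: +9·20° lon, +9·10° lat → SW at lon 0°, lat 0°.
Square 4, 3: +4·2° lon, +3·1° lat → SW at lon 8°, lat 3°.
Subsquare q=16, h=7: +16·0.0833333° lon, +7·0.0416667° lat → SW at lon 9.33333°, lat 3.29167°.
latitude 3.2917° N, longitude 9.3333° E.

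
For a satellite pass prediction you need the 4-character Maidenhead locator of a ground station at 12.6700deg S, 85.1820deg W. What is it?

EH77

Shift to the Maidenhead origin (180°W, 90°S): lon 94.82, lat 77.33.
Field (20°×10°, letters A–R): lon ⌊94.82/20⌋ = 4 → E; lat ⌊77.33/10⌋ = 7 → H.
Square (2°×1°, digits 0–9): lon ⌊14.82/2⌋ = 7; lat ⌊7.33/1⌋ = 7.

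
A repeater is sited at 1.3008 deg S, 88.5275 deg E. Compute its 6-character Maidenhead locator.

NI48gq

Shift to the Maidenhead origin (180°W, 90°S): lon 268.5275, lat 88.6992.
Field (20°×10°, letters A–R): lon ⌊268.5275/20⌋ = 13 → N; lat ⌊88.6992/10⌋ = 8 → I.
Square (2°×1°, digits 0–9): lon ⌊8.5275/2⌋ = 4; lat ⌊8.6992/1⌋ = 8.
Subsquare (5′×2.5′, letters a–x): lon ⌊0.5275/0.0833333⌋ = 6 → g; lat ⌊0.6992/0.0416667⌋ = 16 → q.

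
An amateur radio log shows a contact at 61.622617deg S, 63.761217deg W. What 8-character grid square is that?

FC88cj80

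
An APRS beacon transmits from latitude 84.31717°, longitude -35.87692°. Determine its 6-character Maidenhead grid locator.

HR24bh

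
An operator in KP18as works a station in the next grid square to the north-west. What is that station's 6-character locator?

KP08xt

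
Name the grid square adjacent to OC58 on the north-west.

Longitude square 5; −1 → 4.
Latitude square 8; +1 → 9.

OC49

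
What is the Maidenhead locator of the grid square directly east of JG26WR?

JG26xr

Longitude subsquare w = 22; +1 → 23 = x.
The latitude characters are unchanged.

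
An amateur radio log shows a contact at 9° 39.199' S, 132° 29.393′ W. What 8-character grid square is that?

CI30si13

Offset from 180°W / 90°S: lon 47.51012°, lat 80.34668°.
Field: lon ⌊47.51012/20⌋ = 2 → C; lat ⌊80.34668/10⌋ = 8 → I.
Square: lon ⌊7.51012/2⌋ = 3; lat ⌊0.34668/1⌋ = 0.
Subsquare: lon ⌊1.51012/0.0833333⌋ = 18 → s; lat ⌊0.34668/0.0416667⌋ = 8 → i.
Extended square: lon ⌊0.01012/0.00833333⌋ = 1; lat ⌊0.01335/0.00416667⌋ = 3.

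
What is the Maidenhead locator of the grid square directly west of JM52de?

JM52ce

Longitude subsquare d = 3; −1 → 2 = c.
The latitude characters are unchanged.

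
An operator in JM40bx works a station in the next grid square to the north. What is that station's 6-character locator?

JM41ba

Latitude subsquare x = 23; +1 → 24, wraps to 0 = a, carry into square.
Latitude square 0; +1 → 1.
The longitude characters are unchanged.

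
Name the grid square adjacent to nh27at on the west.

Longitude subsquare a = 0; −1 → -1, wraps to 23 = x, carry into square.
Longitude square 2; −1 → 1.
The latitude characters are unchanged.

NH17xt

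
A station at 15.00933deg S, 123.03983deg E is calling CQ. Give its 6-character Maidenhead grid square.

PH14mx

Offset from 180°W / 90°S: lon 303.0398°, lat 74.9907°.
Field: 303.0398/20 → 15 → P, 74.9907/10 → 7 → H; chars PH.
Square: 3.0398/2 → 1, 4.9907/1 → 4; chars 14.
Subsquare: 1.0398/0.0833333 → 12 → m, 0.9907/0.0416667 → 23 → x; chars mx.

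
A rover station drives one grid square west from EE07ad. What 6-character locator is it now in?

DE97xd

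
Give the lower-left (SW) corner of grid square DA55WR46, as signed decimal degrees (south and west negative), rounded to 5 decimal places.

Field D=3, A=0: +3·20° lon, +0·10° lat → SW at lon -120°, lat -90°.
Square 5, 5: +5·2° lon, +5·1° lat → SW at lon -110°, lat -85°.
Subsquare w=22, r=17: +22·0.0833333° lon, +17·0.0416667° lat → SW at lon -108.167°, lat -84.2917°.
Extended square 4, 6: +4·0.00833333° lon, +6·0.00416667° lat → SW at lon -108.133°, lat -84.2667°.
latitude -84.26667, longitude -108.13333.

-84.26667, -108.13333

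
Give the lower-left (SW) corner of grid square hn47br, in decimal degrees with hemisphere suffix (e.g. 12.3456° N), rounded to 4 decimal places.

Field H=7, N=13: +7·20° lon, +13·10° lat → SW at lon -40°, lat 40°.
Square 4, 7: +4·2° lon, +7·1° lat → SW at lon -32°, lat 47°.
Subsquare b=1, r=17: +1·0.0833333° lon, +17·0.0416667° lat → SW at lon -31.9167°, lat 47.7083°.
latitude 47.7083° N, longitude 31.9167° W.

47.7083° N, 31.9167° W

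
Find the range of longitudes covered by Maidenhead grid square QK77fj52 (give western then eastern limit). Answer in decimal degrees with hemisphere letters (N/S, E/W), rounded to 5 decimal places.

Field Q=16, K=10: +16·20° lon, +10·10° lat → SW at lon 140°, lat 10°.
Square 7, 7: +7·2° lon, +7·1° lat → SW at lon 154°, lat 17°.
Subsquare f=5, j=9: +5·0.0833333° lon, +9·0.0416667° lat → SW at lon 154.417°, lat 17.375°.
Extended square 5, 2: +5·0.00833333° lon, +2·0.00416667° lat → SW at lon 154.458°, lat 17.3833°.
Cell spans 0.00833333° lon × 0.00416667° lat.
west 154.45833° E, east 154.46667° E.

154.45833° E, 154.46667° E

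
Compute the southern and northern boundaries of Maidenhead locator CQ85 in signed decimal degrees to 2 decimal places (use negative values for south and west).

75.00, 76.00

Field C=2, Q=16: +2·20° lon, +16·10° lat → SW at lon -140°, lat 70°.
Square 8, 5: +8·2° lon, +5·1° lat → SW at lon -124°, lat 75°.
Cell spans 2° lon × 1° lat.
south 75.00, north 76.00.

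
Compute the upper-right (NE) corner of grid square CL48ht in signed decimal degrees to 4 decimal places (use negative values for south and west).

Field C=2, L=11: +2·20° lon, +11·10° lat → SW at lon -140°, lat 20°.
Square 4, 8: +4·2° lon, +8·1° lat → SW at lon -132°, lat 28°.
Subsquare h=7, t=19: +7·0.0833333° lon, +19·0.0416667° lat → SW at lon -131.417°, lat 28.7917°.
Cell spans 0.0833333° lon × 0.0416667° lat. NE corner is SW corner plus one full cell.
latitude 28.8333, longitude -131.3333.

28.8333, -131.3333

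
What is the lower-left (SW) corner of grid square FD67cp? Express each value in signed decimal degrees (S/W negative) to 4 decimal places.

Field F=5, D=3: +5·20° lon, +3·10° lat → SW at lon -80°, lat -60°.
Square 6, 7: +6·2° lon, +7·1° lat → SW at lon -68°, lat -53°.
Subsquare c=2, p=15: +2·0.0833333° lon, +15·0.0416667° lat → SW at lon -67.8333°, lat -52.375°.
latitude -52.3750, longitude -67.8333.

-52.3750, -67.8333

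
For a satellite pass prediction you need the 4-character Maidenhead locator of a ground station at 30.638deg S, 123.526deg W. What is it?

CF89

Shift to the Maidenhead origin (180°W, 90°S): lon 56.47, lat 59.36.
Field (20°×10°, letters A–R): 56.47/20 → 2 → C, 59.36/10 → 5 → F; chars CF.
Square (2°×1°, digits 0–9): 16.47/2 → 8, 9.36/1 → 9; chars 89.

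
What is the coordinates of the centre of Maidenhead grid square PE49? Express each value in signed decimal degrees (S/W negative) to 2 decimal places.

Field P=15, E=4: +15·20° lon, +4·10° lat → SW at lon 120°, lat -50°.
Square 4, 9: +4·2° lon, +9·1° lat → SW at lon 128°, lat -41°.
Cell spans 2° lon × 1° lat. Centre is SW corner plus half of each.
latitude -40.50, longitude 129.00.

-40.50, 129.00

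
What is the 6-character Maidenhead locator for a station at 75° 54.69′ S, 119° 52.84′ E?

OB94wc

Add 180° to longitude and 90° to latitude: 299.8807, 14.0885.
Field: lon ⌊299.8807/20⌋ = 14 → O; lat ⌊14.0885/10⌋ = 1 → B.
Square: lon ⌊19.8807/2⌋ = 9; lat ⌊4.0885/1⌋ = 4.
Subsquare: lon ⌊1.8807/0.0833333⌋ = 22 → w; lat ⌊0.0885/0.0416667⌋ = 2 → c.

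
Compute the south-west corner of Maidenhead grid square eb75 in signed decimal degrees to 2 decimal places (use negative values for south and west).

-75.00, -86.00

Field E=4, B=1: +4·20° lon, +1·10° lat → SW at lon -100°, lat -80°.
Square 7, 5: +7·2° lon, +5·1° lat → SW at lon -86°, lat -75°.
latitude -75.00, longitude -86.00.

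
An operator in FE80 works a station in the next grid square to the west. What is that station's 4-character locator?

FE70

Longitude square 8; −1 → 7.
The latitude characters are unchanged.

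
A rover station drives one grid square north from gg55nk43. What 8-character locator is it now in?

GG55nk44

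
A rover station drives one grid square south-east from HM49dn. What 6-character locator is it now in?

Longitude subsquare d = 3; +1 → 4 = e.
Latitude subsquare n = 13; −1 → 12 = m.

HM49em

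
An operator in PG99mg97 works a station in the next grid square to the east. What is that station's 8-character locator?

Longitude extended square 9; +1 → 10, wraps to 0, carry into subsquare.
Longitude subsquare m = 12; +1 → 13 = n.
The latitude characters are unchanged.

PG99ng07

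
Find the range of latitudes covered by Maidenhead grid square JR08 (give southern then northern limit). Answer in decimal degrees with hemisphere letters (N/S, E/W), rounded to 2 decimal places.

Field J=9, R=17: +9·20° lon, +17·10° lat → SW at lon 0°, lat 80°.
Square 0, 8: +0·2° lon, +8·1° lat → SW at lon 0°, lat 88°.
Cell spans 2° lon × 1° lat.
south 88.00° N, north 89.00° N.

88.00° N, 89.00° N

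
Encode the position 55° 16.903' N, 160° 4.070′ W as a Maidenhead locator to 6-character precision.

Add 180° to longitude and 90° to latitude: 19.9322, 145.2817.
Field: lon ⌊19.9322/20⌋ = 0 → A; lat ⌊145.2817/10⌋ = 14 → O.
Square: lon ⌊19.9322/2⌋ = 9; lat ⌊5.2817/1⌋ = 5.
Subsquare: lon ⌊1.9322/0.0833333⌋ = 23 → x; lat ⌊0.2817/0.0416667⌋ = 6 → g.

AO95xg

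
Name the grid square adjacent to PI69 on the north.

PJ60

Latitude square 9; +1 → 10, wraps to 0, carry into field.
Latitude field I = 8; +1 → 9 = J.
The longitude characters are unchanged.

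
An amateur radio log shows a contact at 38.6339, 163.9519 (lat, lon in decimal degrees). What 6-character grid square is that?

Offset from 180°W / 90°S: lon 343.9519°, lat 128.6339°.
Field: lon ⌊343.9519/20⌋ = 17 → R; lat ⌊128.6339/10⌋ = 12 → M.
Square: lon ⌊3.9519/2⌋ = 1; lat ⌊8.6339/1⌋ = 8.
Subsquare: lon ⌊1.9519/0.0833333⌋ = 23 → x; lat ⌊0.6339/0.0416667⌋ = 15 → p.

RM18xp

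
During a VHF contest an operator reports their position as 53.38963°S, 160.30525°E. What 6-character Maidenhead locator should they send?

RD06do

Offset from 180°W / 90°S: lon 340.3053°, lat 36.6104°.
Field: 340.3053/20 → 17 → R, 36.6104/10 → 3 → D; chars RD.
Square: 0.3053/2 → 0, 6.6104/1 → 6; chars 06.
Subsquare: 0.3053/0.0833333 → 3 → d, 0.6104/0.0416667 → 14 → o; chars do.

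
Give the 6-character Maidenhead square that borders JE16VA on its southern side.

JE15vx

Latitude subsquare a = 0; −1 → -1, wraps to 23 = x, carry into square.
Latitude square 6; −1 → 5.
The longitude characters are unchanged.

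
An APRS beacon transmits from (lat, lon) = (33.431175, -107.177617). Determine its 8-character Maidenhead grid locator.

DM63jk83

Add 180° to longitude and 90° to latitude: 72.82238, 123.43117.
Field: 72.82238/20 → 3 → D, 123.43117/10 → 12 → M; chars DM.
Square: 12.82238/2 → 6, 3.43117/1 → 3; chars 63.
Subsquare: 0.82238/0.0833333 → 9 → j, 0.43117/0.0416667 → 10 → k; chars jk.
Extended square: 0.07238/0.00833333 → 8, 0.01451/0.00416667 → 3; chars 83.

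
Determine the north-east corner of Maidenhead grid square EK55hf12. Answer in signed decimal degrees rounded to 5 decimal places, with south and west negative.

15.22083, -89.40000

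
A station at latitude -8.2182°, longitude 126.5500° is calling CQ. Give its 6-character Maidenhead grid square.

Offset from 180°W / 90°S: lon 306.5500°, lat 81.7818°.
Field: lon ⌊306.5500/20⌋ = 15 → P; lat ⌊81.7818/10⌋ = 8 → I.
Square: lon ⌊6.5500/2⌋ = 3; lat ⌊1.7818/1⌋ = 1.
Subsquare: lon ⌊0.5500/0.0833333⌋ = 6 → g; lat ⌊0.7818/0.0416667⌋ = 18 → s.

PI31gs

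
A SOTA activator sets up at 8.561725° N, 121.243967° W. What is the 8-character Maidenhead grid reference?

Add 180° to longitude and 90° to latitude: 58.75603, 98.56172.
Field: 58.75603/20 → 2 → C, 98.56172/10 → 9 → J; chars CJ.
Square: 18.75603/2 → 9, 8.56172/1 → 8; chars 98.
Subsquare: 0.75603/0.0833333 → 9 → j, 0.56172/0.0416667 → 13 → n; chars jn.
Extended square: 0.00603/0.00833333 → 0, 0.02006/0.00416667 → 4; chars 04.

CJ98jn04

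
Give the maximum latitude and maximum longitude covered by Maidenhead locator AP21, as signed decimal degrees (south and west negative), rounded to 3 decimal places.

Field A=0, P=15: +0·20° lon, +15·10° lat → SW at lon -180°, lat 60°.
Square 2, 1: +2·2° lon, +1·1° lat → SW at lon -176°, lat 61°.
Cell spans 2° lon × 1° lat. NE corner is SW corner plus one full cell.
latitude 62.000, longitude -174.000.

62.000, -174.000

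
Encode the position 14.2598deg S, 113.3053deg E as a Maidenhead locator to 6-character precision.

Offset from 180°W / 90°S: lon 293.3053°, lat 75.7402°.
Field (20°×10°, letters A–R): lon ⌊293.3053/20⌋ = 14 → O; lat ⌊75.7402/10⌋ = 7 → H.
Square (2°×1°, digits 0–9): lon ⌊13.3053/2⌋ = 6; lat ⌊5.7402/1⌋ = 5.
Subsquare (5′×2.5′, letters a–x): lon ⌊1.3053/0.0833333⌋ = 15 → p; lat ⌊0.7402/0.0416667⌋ = 17 → r.

OH65pr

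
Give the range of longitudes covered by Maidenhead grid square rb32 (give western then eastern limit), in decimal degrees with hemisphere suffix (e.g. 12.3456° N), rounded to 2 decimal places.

166.00° E, 168.00° E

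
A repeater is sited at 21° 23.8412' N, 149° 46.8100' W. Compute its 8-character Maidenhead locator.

BL51cj65

Offset from 180°W / 90°S: lon 30.21983°, lat 111.39735°.
Field: 30.21983/20 → 1 → B, 111.39735/10 → 11 → L; chars BL.
Square: 10.21983/2 → 5, 1.39735/1 → 1; chars 51.
Subsquare: 0.21983/0.0833333 → 2 → c, 0.39735/0.0416667 → 9 → j; chars cj.
Extended square: 0.05317/0.00833333 → 6, 0.02235/0.00416667 → 5; chars 65.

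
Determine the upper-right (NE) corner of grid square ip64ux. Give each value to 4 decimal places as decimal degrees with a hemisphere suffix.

65.0000° N, 6.2500° W

Field I=8, P=15: +8·20° lon, +15·10° lat → SW at lon -20°, lat 60°.
Square 6, 4: +6·2° lon, +4·1° lat → SW at lon -8°, lat 64°.
Subsquare u=20, x=23: +20·0.0833333° lon, +23·0.0416667° lat → SW at lon -6.33333°, lat 64.9583°.
Cell spans 0.0833333° lon × 0.0416667° lat. NE corner is SW corner plus one full cell.
latitude 65.0000° N, longitude 6.2500° W.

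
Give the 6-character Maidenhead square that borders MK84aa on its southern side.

MK83ax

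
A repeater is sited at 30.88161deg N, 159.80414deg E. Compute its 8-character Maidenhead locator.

QM90vv61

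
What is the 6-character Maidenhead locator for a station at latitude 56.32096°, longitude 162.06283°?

RO16ah

Shift to the Maidenhead origin (180°W, 90°S): lon 342.0628, lat 146.3210.
Field (20°×10°, letters A–R): 342.0628/20 → 17 → R, 146.3210/10 → 14 → O; chars RO.
Square (2°×1°, digits 0–9): 2.0628/2 → 1, 6.3210/1 → 6; chars 16.
Subsquare (5′×2.5′, letters a–x): 0.0628/0.0833333 → 0 → a, 0.3210/0.0416667 → 7 → h; chars ah.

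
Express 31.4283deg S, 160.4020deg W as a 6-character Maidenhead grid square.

AF98tn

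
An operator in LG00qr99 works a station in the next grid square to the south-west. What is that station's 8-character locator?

LG00qr88

Longitude extended square 9; −1 → 8.
Latitude extended square 9; −1 → 8.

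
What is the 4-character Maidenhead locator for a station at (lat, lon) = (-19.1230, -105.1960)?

Add 180° to longitude and 90° to latitude: 74.80, 70.88.
Field (20°×10°, letters A–R): lon ⌊74.80/20⌋ = 3 → D; lat ⌊70.88/10⌋ = 7 → H.
Square (2°×1°, digits 0–9): lon ⌊14.80/2⌋ = 7; lat ⌊0.88/1⌋ = 0.

DH70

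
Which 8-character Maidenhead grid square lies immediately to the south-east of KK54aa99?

KK54ba08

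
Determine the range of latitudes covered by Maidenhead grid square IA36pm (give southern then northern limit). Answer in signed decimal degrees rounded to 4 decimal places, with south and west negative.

-83.5000, -83.4583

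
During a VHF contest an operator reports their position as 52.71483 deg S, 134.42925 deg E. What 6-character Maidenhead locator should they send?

PD77fg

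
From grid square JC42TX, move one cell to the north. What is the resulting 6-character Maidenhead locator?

Latitude subsquare x = 23; +1 → 24, wraps to 0 = a, carry into square.
Latitude square 2; +1 → 3.
The longitude characters are unchanged.

JC43ta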